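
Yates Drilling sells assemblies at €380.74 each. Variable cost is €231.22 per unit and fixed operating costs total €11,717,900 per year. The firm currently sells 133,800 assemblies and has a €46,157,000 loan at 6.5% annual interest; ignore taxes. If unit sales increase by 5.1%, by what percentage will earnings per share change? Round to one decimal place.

+19.3%

Contribution at this volume is 133,800 × €149.52 = €20,005,776.00.
Subtracting fixed costs: EBIT = €20,005,776.00 − €11,717,900 = €8,287,876.00.
Interest = €3,000,205.00, so EBIT − I = €5,287,671.00.
DCL = total CM / (EBIT − I) = €20,005,776.00 / €5,287,671.00 = 3.7835.
%ΔEPS = DCL × %ΔSales = 3.7835 × +5.1% = +19.3%.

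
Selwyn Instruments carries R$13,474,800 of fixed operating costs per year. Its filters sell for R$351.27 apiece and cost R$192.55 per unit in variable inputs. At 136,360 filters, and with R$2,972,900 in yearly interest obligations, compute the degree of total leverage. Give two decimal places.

At 136,360 units, contribution = 136,360 × R$158.72 = R$21,643,059.20.
EBIT = R$21,643,059.20 − R$13,474,800 = R$8,168,259.20. Interest = R$2,972,900.00.
DOL = R$21,643,059.20 ÷ R$8,168,259.20 = 2.6497; DFL = R$8,168,259.20 ÷ R$5,195,359.20 = 1.5722.
Combined leverage = 2.6497 × 1.5722 = 4.1659.

4.17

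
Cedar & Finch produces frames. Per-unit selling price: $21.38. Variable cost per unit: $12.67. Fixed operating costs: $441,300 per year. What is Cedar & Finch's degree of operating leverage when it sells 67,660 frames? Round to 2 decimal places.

3.98

Contribution at this volume is 67,660 × $8.71 = $589,318.60.
Subtracting fixed costs: EBIT = $589,318.60 − $441,300 = $148,018.60.
So DOL = total CM / EBIT = $589,318.60 / $148,018.60 = 3.9814.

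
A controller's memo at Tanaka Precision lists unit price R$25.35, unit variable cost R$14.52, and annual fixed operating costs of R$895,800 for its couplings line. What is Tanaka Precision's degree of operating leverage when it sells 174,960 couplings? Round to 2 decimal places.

Contribution at this volume is 174,960 × R$10.83 = R$1,894,816.80.
EBIT = R$1,894,816.80 − R$895,800 = R$999,016.80.
Degree of operating leverage = R$1,894,816.80 / R$999,016.80 = 1.8967.

1.90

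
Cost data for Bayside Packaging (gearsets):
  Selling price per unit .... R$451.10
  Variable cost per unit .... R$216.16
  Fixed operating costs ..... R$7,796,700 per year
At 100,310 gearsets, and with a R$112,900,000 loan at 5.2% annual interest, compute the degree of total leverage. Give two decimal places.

Total contribution margin = 100,310 × R$234.94 = R$23,566,831.40.
Subtracting fixed costs: EBIT = R$23,566,831.40 − R$7,796,700 = R$15,770,131.40. Interest = R$5,870,800.00, so EBIT − I = R$9,899,331.40.
Degree of total leverage = total CM / (EBIT − interest) = R$23,566,831.40 / R$9,899,331.40 = 2.3806.

2.38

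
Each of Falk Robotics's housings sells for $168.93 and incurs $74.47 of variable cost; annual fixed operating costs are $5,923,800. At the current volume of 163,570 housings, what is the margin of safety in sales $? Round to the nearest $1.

$17,037,898

Contribution margin per unit = $168.93 − $74.47 = $94.46. Break-even units = $5,923,800 ÷ $94.46 = 62,712.26; break-even revenue = 62,712.26 × $168.93 = $10,593,981.94.
Current sales = 163,570 × $168.93 = $27,631,880.10.
Margin of safety = $27,631,880.10 − $10,593,981.94 = $17,037,898.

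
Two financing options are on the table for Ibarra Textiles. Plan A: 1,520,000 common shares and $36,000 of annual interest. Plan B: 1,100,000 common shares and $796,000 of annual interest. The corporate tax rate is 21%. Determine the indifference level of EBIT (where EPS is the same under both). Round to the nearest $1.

At indifference, (EBIT − 36,000)(1 − t)/1,520,000 = (EBIT − 796,000)(1 − t)/1,100,000.
Cancelling (1 − t) and cross-multiplying: 1,100,000·(EBIT − 36,000) = 1,520,000·(EBIT − 796,000).
Solving, EBIT = (796,000·1,520,000 − 36,000·1,100,000) / (1,520,000 − 1,100,000) = 1,170,320,000,000 / 420,000 = 2,786,476.19.

$2,786,476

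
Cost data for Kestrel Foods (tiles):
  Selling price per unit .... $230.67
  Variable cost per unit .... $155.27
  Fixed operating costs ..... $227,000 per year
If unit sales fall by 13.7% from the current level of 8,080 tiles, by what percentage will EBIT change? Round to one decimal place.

-21.8%

Total contribution margin = 8,080 × $75.40 = $609,232.00.
EBIT = $609,232.00 − $227,000 = $382,232.00.
So DOL = total CM / EBIT = $609,232.00 / $382,232.00 = 1.5939.
%ΔEBIT = DOL × %ΔSales = 1.5939 × -13.7% = -21.8%.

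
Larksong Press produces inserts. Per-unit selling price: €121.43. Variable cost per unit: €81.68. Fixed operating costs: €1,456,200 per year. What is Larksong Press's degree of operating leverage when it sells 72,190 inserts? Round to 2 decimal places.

Contribution at this volume is 72,190 × €39.75 = €2,869,552.50.
EBIT = €2,869,552.50 − €1,456,200 = €1,413,352.50.
So DOL = total CM / EBIT = €2,869,552.50 / €1,413,352.50 = 2.0303.

2.03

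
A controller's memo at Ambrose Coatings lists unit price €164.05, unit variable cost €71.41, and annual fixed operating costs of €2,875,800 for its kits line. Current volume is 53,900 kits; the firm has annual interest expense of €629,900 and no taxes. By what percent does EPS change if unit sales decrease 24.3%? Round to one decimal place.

Total contribution margin = 53,900 × €92.64 = €4,993,296.00.
EBIT = €4,993,296.00 − €2,875,800 = €2,117,496.00.
Interest = €629,900.00, so EBIT − I = €1,487,596.00.
Degree of combined leverage = contribution ÷ (EBIT − I) = €4,993,296.00 ÷ €1,487,596.00 = 3.3566.
EPS therefore changes by 3.3566 × (-24.3%) = -81.6%.

-81.6%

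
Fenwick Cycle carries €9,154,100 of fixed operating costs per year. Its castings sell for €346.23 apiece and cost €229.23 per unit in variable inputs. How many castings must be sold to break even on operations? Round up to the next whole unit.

Contribution margin per unit = €346.23 − €229.23 = €117.00.
Units to break even: €9,154,100 ÷ €117.00 = 78,240.17, rounded up to 78,241.

78,241 castings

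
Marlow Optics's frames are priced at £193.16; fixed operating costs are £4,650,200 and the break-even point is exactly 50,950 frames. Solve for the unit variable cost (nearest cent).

At break-even, FC = Q × (P − VC), so P − VC = £4,650,200 ÷ 50,950 = £91.2699.
Hence VC = price − CM = £193.16 − £91.2699 = £101.89.

£101.89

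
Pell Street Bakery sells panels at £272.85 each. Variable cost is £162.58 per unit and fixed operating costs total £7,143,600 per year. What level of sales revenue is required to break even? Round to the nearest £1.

CM per unit = £272.85 − £162.58 = £110.27; CM ratio = £110.27 / £272.85 = 0.4041.
Break-even revenue = fixed costs × price ÷ CM = £7,143,600 × £272.85 ÷ £110.27 = £17,675,989.

£17,675,989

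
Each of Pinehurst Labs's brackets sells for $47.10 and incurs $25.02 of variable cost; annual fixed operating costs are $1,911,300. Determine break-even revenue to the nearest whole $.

$4,077,094

Contribution margin per unit = $47.10 − $25.02 = $22.08, a CM ratio of $22.08 ÷ $47.10 = 0.4688.
Break-even revenue = fixed costs × price ÷ CM = $1,911,300 × $47.10 ÷ $22.08 = $4,077,094.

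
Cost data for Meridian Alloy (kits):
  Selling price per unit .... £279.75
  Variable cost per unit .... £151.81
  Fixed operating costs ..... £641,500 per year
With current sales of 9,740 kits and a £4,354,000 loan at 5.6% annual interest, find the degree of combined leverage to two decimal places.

3.45

Contribution at this volume is 9,740 × £127.94 = £1,246,135.60.
Operating income = contribution − fixed costs = £1,246,135.60 − £641,500 = £604,635.60. Interest = £243,824.00.
DOL = £1,246,135.60 ÷ £604,635.60 = 2.0610; DFL = £604,635.60 ÷ £360,811.60 = 1.6758.
DCL = DOL × DFL = 2.0610 × 1.6758 = 3.4538.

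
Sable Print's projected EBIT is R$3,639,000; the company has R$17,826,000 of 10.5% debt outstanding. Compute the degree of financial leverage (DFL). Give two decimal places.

Annual interest charges come to R$1,871,730.00.
Degree of financial leverage = EBIT / (EBIT − interest) = R$3,639,000 / R$1,767,270.00 = 2.0591.

2.06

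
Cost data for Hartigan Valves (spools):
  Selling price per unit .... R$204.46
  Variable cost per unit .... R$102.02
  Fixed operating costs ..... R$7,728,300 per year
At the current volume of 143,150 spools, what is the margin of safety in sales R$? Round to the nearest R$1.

R$13,843,535

Each unit contributes R$204.46 − R$102.02 = R$102.44. Break-even units = R$7,728,300 ÷ R$102.44 = 75,442.21; break-even revenue = 75,442.21 × R$204.46 = R$15,424,914.27.
Actual sales revenue = 143,150 × R$204.46 = R$29,268,449.00.
Margin of safety = R$29,268,449.00 − R$15,424,914.27 = R$13,843,535.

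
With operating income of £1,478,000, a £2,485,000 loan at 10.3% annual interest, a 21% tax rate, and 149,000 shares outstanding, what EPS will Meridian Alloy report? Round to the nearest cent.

£6.48

Pre-tax income = £1,478,000 − £255,955.00 = £1,222,045.00.
After tax at 21%: net income = £1,222,045.00 × 0.79 = £965,415.55.
EPS = £965,415.55 ÷ 149,000 = £6.48.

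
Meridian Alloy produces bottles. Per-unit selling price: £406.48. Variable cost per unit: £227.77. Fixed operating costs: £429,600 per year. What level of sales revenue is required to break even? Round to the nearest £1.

£977,135

CM per unit = £406.48 − £227.77 = £178.71; CM ratio = £178.71 / £406.48 = 0.4397.
Break-even sales = FC ÷ CM ratio = £429,600 × £406.48 / £178.71 = £977,135.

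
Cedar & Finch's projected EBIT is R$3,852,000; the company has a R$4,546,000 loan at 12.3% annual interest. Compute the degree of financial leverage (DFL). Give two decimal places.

1.17

Annual interest charges come to R$559,158.00.
DFL = EBIT ÷ (EBIT − I) = R$3,852,000 ÷ (R$3,852,000 − R$559,158.00) = R$3,852,000 ÷ R$3,292,842.00 = 1.1698.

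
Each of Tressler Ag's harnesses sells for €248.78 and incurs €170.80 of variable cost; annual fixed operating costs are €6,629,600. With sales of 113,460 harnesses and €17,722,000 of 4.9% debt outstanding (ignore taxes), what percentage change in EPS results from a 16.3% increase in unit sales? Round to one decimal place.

+106.9%

At 113,460 units, contribution = 113,460 × €77.98 = €8,847,610.80.
Subtracting fixed costs: EBIT = €8,847,610.80 − €6,629,600 = €2,218,010.80.
Interest = €868,378.00, so EBIT − I = €1,349,632.80.
Degree of combined leverage = contribution ÷ (EBIT − I) = €8,847,610.80 ÷ €1,349,632.80 = 6.5556.
%ΔEPS = DCL × %ΔSales = 6.5556 × +16.3% = +106.9%.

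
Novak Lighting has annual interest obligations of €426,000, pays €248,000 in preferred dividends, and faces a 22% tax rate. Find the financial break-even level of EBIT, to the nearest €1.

Preferred dividends are paid after tax, so their pre-tax equivalent is €248,000 ÷ (1 − 0.22) = €317,948.72.
Financial break-even EBIT = interest + D_p ÷ (1 − t) = €426,000 + €317,948.72 = €743,948.72.

€743,949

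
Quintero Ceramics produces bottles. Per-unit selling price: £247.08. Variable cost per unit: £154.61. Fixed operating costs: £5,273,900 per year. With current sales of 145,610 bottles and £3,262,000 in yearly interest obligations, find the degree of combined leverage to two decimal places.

2.73

At 145,610 units, contribution = 145,610 × £92.47 = £13,464,556.70.
EBIT = £13,464,556.70 − £5,273,900 = £8,190,656.70. Interest = £3,262,000.00.
DOL = £13,464,556.70 ÷ £8,190,656.70 = 1.6439; DFL = £8,190,656.70 ÷ £4,928,656.70 = 1.6618.
DCL = DOL × DFL = 1.6439 × 1.6618 = 2.7318.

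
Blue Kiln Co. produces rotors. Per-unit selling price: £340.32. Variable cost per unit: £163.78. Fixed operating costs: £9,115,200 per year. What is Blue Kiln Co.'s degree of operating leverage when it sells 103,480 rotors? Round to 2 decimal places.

2.00

Contribution at this volume is 103,480 × £176.54 = £18,268,359.20.
Subtracting fixed costs: EBIT = £18,268,359.20 − £9,115,200 = £9,153,159.20.
DOL = contribution ÷ EBIT = £18,268,359.20 ÷ £9,153,159.20 = 1.9959.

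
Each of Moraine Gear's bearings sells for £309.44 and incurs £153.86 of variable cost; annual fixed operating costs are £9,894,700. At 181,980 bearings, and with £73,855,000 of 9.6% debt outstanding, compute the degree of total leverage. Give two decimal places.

Total contribution margin = 181,980 × £155.58 = £28,312,448.40.
EBIT = £28,312,448.40 − £9,894,700 = £18,417,748.40. Interest = £7,090,080.00, so EBIT − I = £11,327,668.40.
DCL = contribution ÷ (EBIT − I) = £28,312,448.40 ÷ £11,327,668.40 = 2.4994.

2.50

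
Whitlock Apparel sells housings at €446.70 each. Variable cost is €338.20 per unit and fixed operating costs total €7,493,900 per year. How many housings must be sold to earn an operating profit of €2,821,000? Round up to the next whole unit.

95,069 housings

Unit CM = price − variable cost = €446.70 − €338.20 = €108.50.
Units = (FC + target) / CM = (€7,493,900 + €2,821,000) / €108.50 = 95,068.20, so 95,069 housings.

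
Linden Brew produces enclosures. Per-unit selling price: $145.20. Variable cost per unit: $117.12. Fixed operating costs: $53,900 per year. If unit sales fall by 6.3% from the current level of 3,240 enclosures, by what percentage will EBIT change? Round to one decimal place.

-15.5%

Total contribution margin = 3,240 × $28.08 = $90,979.20.
EBIT = $90,979.20 − $53,900 = $37,079.20.
Degree of operating leverage = $90,979.20 / $37,079.20 = 2.4536.
%ΔEBIT = DOL × %ΔSales = 2.4536 × -6.3% = -15.5%.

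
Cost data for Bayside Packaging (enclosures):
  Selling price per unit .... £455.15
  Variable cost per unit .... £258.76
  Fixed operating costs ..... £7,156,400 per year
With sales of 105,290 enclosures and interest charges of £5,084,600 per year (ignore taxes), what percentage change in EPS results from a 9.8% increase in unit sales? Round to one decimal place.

+24.0%

At 105,290 units, contribution = 105,290 × £196.39 = £20,677,903.10.
Operating income = contribution − fixed costs = £20,677,903.10 − £7,156,400 = £13,521,503.10.
Interest = £5,084,600.00, so EBIT − I = £8,436,903.10.
DCL = total CM / (EBIT − I) = £20,677,903.10 / £8,436,903.10 = 2.4509.
%ΔEPS = DCL × %ΔSales = 2.4509 × +9.8% = +24.0%.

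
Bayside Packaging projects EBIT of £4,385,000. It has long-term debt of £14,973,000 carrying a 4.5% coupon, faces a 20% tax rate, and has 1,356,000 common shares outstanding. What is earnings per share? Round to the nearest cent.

Pre-tax income = £4,385,000 − £673,785.00 = £3,711,215.00.
After tax at 20%: net income = £3,711,215.00 × 0.80 = £2,968,972.00.
Per share: £2,968,972.00 / 1,356,000 shares = £2.19.

£2.19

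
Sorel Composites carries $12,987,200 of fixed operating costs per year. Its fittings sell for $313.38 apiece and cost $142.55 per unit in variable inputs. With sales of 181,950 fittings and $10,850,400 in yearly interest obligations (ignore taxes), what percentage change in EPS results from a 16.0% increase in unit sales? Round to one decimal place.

At 181,950 units, contribution = 181,950 × $170.83 = $31,082,518.50.
EBIT = $31,082,518.50 − $12,987,200 = $18,095,318.50.
Interest = $10,850,400.00, so EBIT − I = $7,244,918.50.
DCL = total CM / (EBIT − I) = $31,082,518.50 / $7,244,918.50 = 4.2903.
%ΔEPS = DCL × %ΔSales = 4.2903 × +16.0% = +68.6%.

+68.6%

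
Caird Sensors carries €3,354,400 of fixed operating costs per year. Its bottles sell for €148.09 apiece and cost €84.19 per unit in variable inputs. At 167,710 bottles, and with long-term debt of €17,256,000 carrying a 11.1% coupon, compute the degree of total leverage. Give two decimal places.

1.97

Total contribution margin = 167,710 × €63.90 = €10,716,669.00.
Operating income = contribution − fixed costs = €10,716,669.00 − €3,354,400 = €7,362,269.00. Interest = €1,915,416.00.
DOL = €10,716,669.00 ÷ €7,362,269.00 = 1.4556; DFL = €7,362,269.00 ÷ €5,446,853.00 = 1.3517.
Combined leverage = 1.4556 × 1.3517 = 1.9675.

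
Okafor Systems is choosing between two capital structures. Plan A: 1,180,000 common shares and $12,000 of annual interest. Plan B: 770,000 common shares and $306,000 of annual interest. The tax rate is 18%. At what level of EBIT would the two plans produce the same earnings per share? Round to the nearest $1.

$858,146

At indifference, (EBIT − 12,000)(1 − t)/1,180,000 = (EBIT − 306,000)(1 − t)/770,000.
The (1 − t) factor cancels: (EBIT − 12,000) × 770,000 = (EBIT − 306,000) × 1,180,000.
EBIT × (1,180,000 − 770,000) = 306,000 × 1,180,000 − 12,000 × 770,000 = 351,840,000,000, so EBIT = 351,840,000,000 ÷ 410,000 = 858,146.34.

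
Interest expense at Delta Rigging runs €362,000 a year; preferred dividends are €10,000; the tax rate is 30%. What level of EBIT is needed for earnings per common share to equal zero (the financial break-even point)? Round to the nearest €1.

€376,286

Preferred dividends are paid after tax, so their pre-tax equivalent is €10,000 ÷ (1 − 0.30) = €14,285.71.
Financial break-even EBIT = interest + D_p ÷ (1 − t) = €362,000 + €14,285.71 = €376,285.71.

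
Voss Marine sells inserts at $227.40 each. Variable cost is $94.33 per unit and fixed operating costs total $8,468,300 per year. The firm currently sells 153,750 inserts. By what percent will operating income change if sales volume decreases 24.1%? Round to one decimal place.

-41.1%

Contribution at this volume is 153,750 × $133.07 = $20,459,512.50.
EBIT = $20,459,512.50 − $8,468,300 = $11,991,212.50.
Degree of operating leverage = $20,459,512.50 / $11,991,212.50 = 1.7062.
%ΔEBIT = DOL × %ΔSales = 1.7062 × -24.1% = -41.1%.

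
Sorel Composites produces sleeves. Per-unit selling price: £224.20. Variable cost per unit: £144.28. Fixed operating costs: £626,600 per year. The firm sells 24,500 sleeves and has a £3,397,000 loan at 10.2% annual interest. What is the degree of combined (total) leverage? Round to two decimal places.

1.99

At 24,500 units, contribution = 24,500 × £79.92 = £1,958,040.00.
Operating income = contribution − fixed costs = £1,958,040.00 − £626,600 = £1,331,440.00. Interest = £346,494.00, so EBIT − I = £984,946.00.
Degree of total leverage = total CM / (EBIT − interest) = £1,958,040.00 / £984,946.00 = 1.9880.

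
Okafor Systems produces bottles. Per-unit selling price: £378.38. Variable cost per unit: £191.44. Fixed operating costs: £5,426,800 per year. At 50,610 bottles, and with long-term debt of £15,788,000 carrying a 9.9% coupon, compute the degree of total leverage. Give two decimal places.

Total contribution margin = 50,610 × £186.94 = £9,461,033.40.
Subtracting fixed costs: EBIT = £9,461,033.40 − £5,426,800 = £4,034,233.40. Interest = £1,563,012.00.
DOL = £9,461,033.40 ÷ £4,034,233.40 = 2.3452; DFL = £4,034,233.40 ÷ £2,471,221.40 = 1.6325.
DCL = DOL × DFL = 2.3452 × 1.6325 = 3.8285.

3.83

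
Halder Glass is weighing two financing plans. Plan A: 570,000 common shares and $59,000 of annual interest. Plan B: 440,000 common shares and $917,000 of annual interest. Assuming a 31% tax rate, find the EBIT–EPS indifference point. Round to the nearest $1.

$3,821,000

At indifference, (EBIT − 59,000)(1 − t)/570,000 = (EBIT − 917,000)(1 − t)/440,000.
The (1 − t) factor cancels: (EBIT − 59,000) × 440,000 = (EBIT − 917,000) × 570,000.
Solving, EBIT = (917,000·570,000 − 59,000·440,000) / (570,000 − 440,000) = 496,730,000,000 / 130,000 = 3,821,000.00.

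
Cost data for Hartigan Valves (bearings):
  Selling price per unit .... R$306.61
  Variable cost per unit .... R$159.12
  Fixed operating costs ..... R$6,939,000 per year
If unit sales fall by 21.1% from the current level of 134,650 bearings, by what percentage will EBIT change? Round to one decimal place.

-32.4%

At 134,650 units, contribution = 134,650 × R$147.49 = R$19,859,528.50.
Subtracting fixed costs: EBIT = R$19,859,528.50 − R$6,939,000 = R$12,920,528.50.
Degree of operating leverage = R$19,859,528.50 / R$12,920,528.50 = 1.5371.
Operating income changes by 1.5371 × -21.1% = -32.4%.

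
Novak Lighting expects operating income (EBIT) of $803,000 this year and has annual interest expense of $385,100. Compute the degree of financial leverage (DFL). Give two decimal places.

Interest = $385,100.00.
DFL = EBIT ÷ (EBIT − I) = $803,000 ÷ ($803,000 − $385,100.00) = $803,000 ÷ $417,900.00 = 1.9215.

1.92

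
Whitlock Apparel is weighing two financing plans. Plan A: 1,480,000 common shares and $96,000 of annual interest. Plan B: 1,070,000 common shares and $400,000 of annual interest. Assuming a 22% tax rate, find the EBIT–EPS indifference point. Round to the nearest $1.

$1,193,366

At indifference, (EBIT − 96,000)(1 − t)/1,480,000 = (EBIT − 400,000)(1 − t)/1,070,000.
Cancelling (1 − t) and cross-multiplying: 1,070,000·(EBIT − 96,000) = 1,480,000·(EBIT − 400,000).
Solving, EBIT = (400,000·1,480,000 − 96,000·1,070,000) / (1,480,000 − 1,070,000) = 489,280,000,000 / 410,000 = 1,193,365.85.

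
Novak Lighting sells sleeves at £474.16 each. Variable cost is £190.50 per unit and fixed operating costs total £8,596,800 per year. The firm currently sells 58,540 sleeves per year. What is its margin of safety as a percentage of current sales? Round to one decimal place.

48.2%

Each unit contributes £474.16 − £190.50 = £283.66. Break-even units = £8,596,800 ÷ £283.66 = 30,306.71; break-even revenue = 30,306.71 × £474.16 = £14,370,227.34.
Actual sales revenue = 58,540 × £474.16 = £27,757,326.40.
Margin of safety = (£27,757,326.40 − £14,370,227.34) ÷ £27,757,326.40 = 48.2%.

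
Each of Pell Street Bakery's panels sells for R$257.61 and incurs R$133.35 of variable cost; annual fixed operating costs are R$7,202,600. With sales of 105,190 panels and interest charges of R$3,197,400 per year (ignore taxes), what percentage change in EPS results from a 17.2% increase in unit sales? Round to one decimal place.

+84.2%

At 105,190 units, contribution = 105,190 × R$124.26 = R$13,070,909.40.
EBIT = R$13,070,909.40 − R$7,202,600 = R$5,868,309.40.
After interest of R$3,197,400.00, pre-tax earnings = R$2,670,909.40.
DCL = total CM / (EBIT − I) = R$13,070,909.40 / R$2,670,909.40 = 4.8938.
%ΔEPS = DCL × %ΔSales = 4.8938 × +17.2% = +84.2%.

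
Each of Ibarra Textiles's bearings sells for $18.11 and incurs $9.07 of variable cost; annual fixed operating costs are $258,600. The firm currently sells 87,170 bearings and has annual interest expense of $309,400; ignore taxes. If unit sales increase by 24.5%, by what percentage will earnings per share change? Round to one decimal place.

+87.7%

At 87,170 units, contribution = 87,170 × $9.04 = $788,016.80.
Subtracting fixed costs: EBIT = $788,016.80 − $258,600 = $529,416.80.
Interest = $309,400.00, so EBIT − I = $220,016.80.
DCL = total CM / (EBIT − I) = $788,016.80 / $220,016.80 = 3.5816.
EPS therefore changes by 3.5816 × (+24.5%) = +87.7%.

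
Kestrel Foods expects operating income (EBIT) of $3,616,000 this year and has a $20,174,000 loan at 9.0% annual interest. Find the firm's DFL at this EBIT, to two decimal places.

2.01

Interest = $1,815,660.00.
DFL = EBIT ÷ (EBIT − I) = $3,616,000 ÷ ($3,616,000 − $1,815,660.00) = $3,616,000 ÷ $1,800,340.00 = 2.0085.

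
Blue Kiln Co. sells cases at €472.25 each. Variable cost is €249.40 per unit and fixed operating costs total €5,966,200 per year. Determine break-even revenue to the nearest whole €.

€12,643,204

CM per unit = €472.25 − €249.40 = €222.85; CM ratio = €222.85 / €472.25 = 0.4719.
Break-even revenue = fixed costs × price ÷ CM = €5,966,200 × €472.25 ÷ €222.85 = €12,643,204.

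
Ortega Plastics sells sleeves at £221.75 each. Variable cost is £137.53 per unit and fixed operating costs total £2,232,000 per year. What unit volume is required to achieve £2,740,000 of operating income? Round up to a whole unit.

Unit CM = price − variable cost = £221.75 − £137.53 = £84.22.
Required volume = (fixed costs + target profit) ÷ CM = (£2,232,000 + £2,740,000) ÷ £84.22 = 59,035.86, so 59,036 sleeves.

59,036 sleeves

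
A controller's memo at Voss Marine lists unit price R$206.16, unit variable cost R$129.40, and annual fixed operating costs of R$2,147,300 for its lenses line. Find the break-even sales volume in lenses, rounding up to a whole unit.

Unit CM = price − variable cost = R$206.16 − R$129.40 = R$76.76.
Break-even volume = fixed costs ÷ CM per unit = R$2,147,300 ÷ R$76.76 = 27,974.21, so 27,975 lenses.

27,975 lenses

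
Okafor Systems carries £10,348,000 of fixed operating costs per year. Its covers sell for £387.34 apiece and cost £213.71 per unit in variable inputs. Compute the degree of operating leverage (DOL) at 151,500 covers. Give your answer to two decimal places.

Total contribution margin = 151,500 × £173.63 = £26,304,945.00.
Subtracting fixed costs: EBIT = £26,304,945.00 − £10,348,000 = £15,956,945.00.
Degree of operating leverage = £26,304,945.00 / £15,956,945.00 = 1.6485.

1.65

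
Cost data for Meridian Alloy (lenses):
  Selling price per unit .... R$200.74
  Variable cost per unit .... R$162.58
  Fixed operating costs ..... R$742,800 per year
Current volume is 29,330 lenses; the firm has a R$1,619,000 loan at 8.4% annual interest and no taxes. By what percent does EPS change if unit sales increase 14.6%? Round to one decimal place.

+68.0%

Total contribution margin = 29,330 × R$38.16 = R$1,119,232.80.
Operating income = contribution − fixed costs = R$1,119,232.80 − R$742,800 = R$376,432.80.
Interest = R$135,996.00, so EBIT − I = R$240,436.80.
Degree of combined leverage = contribution ÷ (EBIT − I) = R$1,119,232.80 ÷ R$240,436.80 = 4.6550.
EPS therefore changes by 4.6550 × (+14.6%) = +68.0%.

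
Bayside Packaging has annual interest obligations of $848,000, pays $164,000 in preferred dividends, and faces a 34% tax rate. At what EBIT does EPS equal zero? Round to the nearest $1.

Grossing the preferred dividend up to pre-tax terms: $164,000 / (1 − 0.34) = $248,484.85.
Financial break-even EBIT = interest + D_p ÷ (1 − t) = $848,000 + $248,484.85 = $1,096,484.85.

$1,096,485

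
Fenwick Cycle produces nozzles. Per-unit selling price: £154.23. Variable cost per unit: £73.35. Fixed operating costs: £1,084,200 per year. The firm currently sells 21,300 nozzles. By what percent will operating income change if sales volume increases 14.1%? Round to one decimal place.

Total contribution margin = 21,300 × £80.88 = £1,722,744.00.
Subtracting fixed costs: EBIT = £1,722,744.00 − £1,084,200 = £638,544.00.
DOL = contribution ÷ EBIT = £1,722,744.00 ÷ £638,544.00 = 2.6979.
So EBIT moves 2.6979 × (+14.1%) = +38.0%.

+38.0%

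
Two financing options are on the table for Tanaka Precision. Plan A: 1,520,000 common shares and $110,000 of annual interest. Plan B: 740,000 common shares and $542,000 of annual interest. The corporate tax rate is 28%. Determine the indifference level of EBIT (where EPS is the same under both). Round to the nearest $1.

At indifference, (EBIT − 110,000)(1 − t)/1,520,000 = (EBIT − 542,000)(1 − t)/740,000.
The (1 − t) factor cancels: (EBIT − 110,000) × 740,000 = (EBIT − 542,000) × 1,520,000.
EBIT × (1,520,000 − 740,000) = 542,000 × 1,520,000 − 110,000 × 740,000 = 742,440,000,000, so EBIT = 742,440,000,000 ÷ 780,000 = 951,846.15.

$951,846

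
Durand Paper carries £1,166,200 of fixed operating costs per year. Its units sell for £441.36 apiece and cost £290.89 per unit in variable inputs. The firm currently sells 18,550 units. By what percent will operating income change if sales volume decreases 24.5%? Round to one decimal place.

-42.1%

Total contribution margin = 18,550 × £150.47 = £2,791,218.50.
Subtracting fixed costs: EBIT = £2,791,218.50 − £1,166,200 = £1,625,018.50.
Degree of operating leverage = £2,791,218.50 / £1,625,018.50 = 1.7177.
Operating income changes by 1.7177 × -24.5% = -42.1%.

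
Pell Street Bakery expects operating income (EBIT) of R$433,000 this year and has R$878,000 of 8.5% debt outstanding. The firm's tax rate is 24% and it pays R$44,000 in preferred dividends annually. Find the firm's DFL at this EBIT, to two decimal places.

Interest = R$74,630.00.
Preferred dividends grossed up pre-tax: R$44,000 / (1 − 0.24) = R$57,894.74.
DFL = EBIT ÷ [EBIT − I − D_p/(1−t)] = R$433,000 ÷ [R$433,000 − R$74,630.00 − R$57,894.74] = R$433,000 ÷ R$300,475.26 = 1.4411.

1.44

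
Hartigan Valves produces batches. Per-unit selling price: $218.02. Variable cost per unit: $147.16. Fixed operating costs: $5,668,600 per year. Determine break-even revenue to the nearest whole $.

CM per unit = $218.02 − $147.16 = $70.86; CM ratio = $70.86 / $218.02 = 0.3250.
Break-even revenue = fixed costs × price ÷ CM = $5,668,600 × $218.02 ÷ $70.86 = $17,440,985.

$17,440,985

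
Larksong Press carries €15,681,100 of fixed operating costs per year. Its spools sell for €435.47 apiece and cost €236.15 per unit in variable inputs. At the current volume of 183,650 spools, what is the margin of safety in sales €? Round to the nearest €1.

€45,714,339

Contribution margin per unit = €435.47 − €236.15 = €199.32. Break-even units = €15,681,100 ÷ €199.32 = 78,672.99; break-even revenue = 78,672.99 × €435.47 = €34,259,726.15.
Current sales = 183,650 × €435.47 = €79,974,065.50.
Margin of safety = €79,974,065.50 − €34,259,726.15 = €45,714,339.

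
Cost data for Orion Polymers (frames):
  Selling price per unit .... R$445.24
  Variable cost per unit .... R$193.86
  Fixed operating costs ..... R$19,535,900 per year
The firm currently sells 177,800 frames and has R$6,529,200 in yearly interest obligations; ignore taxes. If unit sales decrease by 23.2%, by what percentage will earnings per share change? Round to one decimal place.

-55.7%

Contribution at this volume is 177,800 × R$251.38 = R$44,695,364.00.
Subtracting fixed costs: EBIT = R$44,695,364.00 − R$19,535,900 = R$25,159,464.00.
Interest = R$6,529,200.00, so EBIT − I = R$18,630,264.00.
DCL = total CM / (EBIT − I) = R$44,695,364.00 / R$18,630,264.00 = 2.3991.
%ΔEPS = DCL × %ΔSales = 2.3991 × -23.2% = -55.7%.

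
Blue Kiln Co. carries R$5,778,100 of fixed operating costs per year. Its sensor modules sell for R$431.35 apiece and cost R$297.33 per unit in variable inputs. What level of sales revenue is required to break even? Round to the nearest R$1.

Contribution margin per unit = R$431.35 − R$297.33 = R$134.02, a CM ratio of R$134.02 ÷ R$431.35 = 0.3107.
Break-even sales = FC ÷ CM ratio = R$5,778,100 × R$431.35 / R$134.02 = R$18,597,101.

R$18,597,101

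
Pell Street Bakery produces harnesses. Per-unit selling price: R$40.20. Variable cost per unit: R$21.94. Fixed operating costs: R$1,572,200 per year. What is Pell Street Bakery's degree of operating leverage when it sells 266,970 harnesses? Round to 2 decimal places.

At 266,970 units, contribution = 266,970 × R$18.26 = R$4,874,872.20.
Subtracting fixed costs: EBIT = R$4,874,872.20 − R$1,572,200 = R$3,302,672.20.
Degree of operating leverage = R$4,874,872.20 / R$3,302,672.20 = 1.4760.

1.48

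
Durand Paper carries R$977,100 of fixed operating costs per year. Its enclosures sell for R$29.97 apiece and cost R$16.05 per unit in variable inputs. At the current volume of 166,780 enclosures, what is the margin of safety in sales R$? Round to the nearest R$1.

R$2,894,683

Contribution margin per unit = R$29.97 − R$16.05 = R$13.92. Break-even units = R$977,100 ÷ R$13.92 = 70,193.97; break-even revenue = 70,193.97 × R$29.97 = R$2,103,713.15.
Current sales = 166,780 × R$29.97 = R$4,998,396.60.
Margin of safety = R$4,998,396.60 − R$2,103,713.15 = R$2,894,683.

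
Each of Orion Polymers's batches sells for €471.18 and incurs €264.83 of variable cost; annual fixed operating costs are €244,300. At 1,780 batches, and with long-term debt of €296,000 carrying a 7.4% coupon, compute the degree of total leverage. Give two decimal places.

3.63

At 1,780 units, contribution = 1,780 × €206.35 = €367,303.00.
EBIT = €367,303.00 − €244,300 = €123,003.00. Interest = €21,904.00, so EBIT − I = €101,099.00.
Degree of total leverage = total CM / (EBIT − interest) = €367,303.00 / €101,099.00 = 3.6331.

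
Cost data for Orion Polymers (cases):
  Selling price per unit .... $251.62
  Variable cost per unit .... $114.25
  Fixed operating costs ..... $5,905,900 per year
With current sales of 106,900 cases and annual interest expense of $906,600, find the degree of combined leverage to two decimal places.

1.87

Total contribution margin = 106,900 × $137.37 = $14,684,853.00.
Operating income = contribution − fixed costs = $14,684,853.00 − $5,905,900 = $8,778,953.00. Interest = $906,600.00, so EBIT − I = $7,872,353.00.
Degree of total leverage = total CM / (EBIT − interest) = $14,684,853.00 / $7,872,353.00 = 1.8654.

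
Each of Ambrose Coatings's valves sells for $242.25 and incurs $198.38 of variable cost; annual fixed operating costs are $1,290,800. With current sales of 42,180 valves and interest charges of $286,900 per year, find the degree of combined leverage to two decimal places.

At 42,180 units, contribution = 42,180 × $43.87 = $1,850,436.60.
Subtracting fixed costs: EBIT = $1,850,436.60 − $1,290,800 = $559,636.60. Interest = $286,900.00.
DOL = $1,850,436.60 ÷ $559,636.60 = 3.3065; DFL = $559,636.60 ÷ $272,736.60 = 2.0519.
DCL = DOL × DFL = 3.3065 × 2.0519 = 6.7846.

6.78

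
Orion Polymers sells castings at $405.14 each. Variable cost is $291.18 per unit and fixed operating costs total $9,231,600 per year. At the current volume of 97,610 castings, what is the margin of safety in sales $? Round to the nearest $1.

Unit CM = price − variable cost = $405.14 − $291.18 = $113.96. Break-even units = $9,231,600 ÷ $113.96 = 81,007.37; break-even revenue = 81,007.37 × $405.14 = $32,819,326.29.
Current sales = 97,610 × $405.14 = $39,545,715.40.
Margin of safety = $39,545,715.40 − $32,819,326.29 = $6,726,389.

$6,726,389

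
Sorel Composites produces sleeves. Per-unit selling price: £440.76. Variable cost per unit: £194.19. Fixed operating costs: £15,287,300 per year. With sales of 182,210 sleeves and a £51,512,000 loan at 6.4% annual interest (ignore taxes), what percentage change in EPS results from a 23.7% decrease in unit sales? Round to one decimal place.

Total contribution margin = 182,210 × £246.57 = £44,927,519.70.
Subtracting fixed costs: EBIT = £44,927,519.70 − £15,287,300 = £29,640,219.70.
Interest = £3,296,768.00, so EBIT − I = £26,343,451.70.
DCL = total CM / (EBIT − I) = £44,927,519.70 / £26,343,451.70 = 1.7055.
%ΔEPS = DCL × %ΔSales = 1.7055 × -23.7% = -40.4%.

-40.4%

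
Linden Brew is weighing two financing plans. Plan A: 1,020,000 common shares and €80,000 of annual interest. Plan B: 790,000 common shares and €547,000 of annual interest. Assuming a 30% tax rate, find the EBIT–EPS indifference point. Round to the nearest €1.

€2,151,043

At indifference, (EBIT − 80,000)(1 − t)/1,020,000 = (EBIT − 547,000)(1 − t)/790,000.
Cancelling (1 − t) and cross-multiplying: 790,000·(EBIT − 80,000) = 1,020,000·(EBIT − 547,000).
Solving, EBIT = (547,000·1,020,000 − 80,000·790,000) / (1,020,000 − 790,000) = 494,740,000,000 / 230,000 = 2,151,043.48.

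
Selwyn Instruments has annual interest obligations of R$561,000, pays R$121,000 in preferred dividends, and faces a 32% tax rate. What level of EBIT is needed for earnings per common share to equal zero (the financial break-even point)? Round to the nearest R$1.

R$738,941

Preferred dividends are paid after tax, so their pre-tax equivalent is R$121,000 ÷ (1 − 0.32) = R$177,941.18.
Financial break-even EBIT = interest + D_p ÷ (1 − t) = R$561,000 + R$177,941.18 = R$738,941.18.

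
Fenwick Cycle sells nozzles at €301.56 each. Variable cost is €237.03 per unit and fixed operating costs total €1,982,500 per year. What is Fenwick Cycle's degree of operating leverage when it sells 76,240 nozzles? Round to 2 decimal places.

1.67

At 76,240 units, contribution = 76,240 × €64.53 = €4,919,767.20.
Operating income = contribution − fixed costs = €4,919,767.20 − €1,982,500 = €2,937,267.20.
Degree of operating leverage = €4,919,767.20 / €2,937,267.20 = 1.6749.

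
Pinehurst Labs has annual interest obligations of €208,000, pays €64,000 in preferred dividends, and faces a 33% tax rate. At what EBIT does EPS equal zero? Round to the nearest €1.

€303,522

Preferred dividends are paid after tax, so their pre-tax equivalent is €64,000 ÷ (1 − 0.33) = €95,522.39.
EPS = 0 when EBIT covers interest plus the pre-tax preferred burden: €208,000 + €95,522.39 = €303,522.39.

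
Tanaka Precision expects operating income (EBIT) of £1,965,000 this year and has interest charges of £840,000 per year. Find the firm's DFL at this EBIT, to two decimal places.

1.75

Annual interest charges come to £840,000.00.
Degree of financial leverage = EBIT / (EBIT − interest) = £1,965,000 / £1,125,000.00 = 1.7467.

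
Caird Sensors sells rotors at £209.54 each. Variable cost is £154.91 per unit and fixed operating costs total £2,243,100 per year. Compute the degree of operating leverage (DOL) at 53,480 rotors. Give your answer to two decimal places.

Contribution at this volume is 53,480 × £54.63 = £2,921,612.40.
Operating income = contribution − fixed costs = £2,921,612.40 − £2,243,100 = £678,512.40.
So DOL = total CM / EBIT = £2,921,612.40 / £678,512.40 = 4.3059.

4.31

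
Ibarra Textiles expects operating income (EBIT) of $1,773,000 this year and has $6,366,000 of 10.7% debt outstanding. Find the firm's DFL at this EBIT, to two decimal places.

1.62

Interest = $681,162.00.
DFL = EBIT ÷ (EBIT − I) = $1,773,000 ÷ ($1,773,000 − $681,162.00) = $1,773,000 ÷ $1,091,838.00 = 1.6239.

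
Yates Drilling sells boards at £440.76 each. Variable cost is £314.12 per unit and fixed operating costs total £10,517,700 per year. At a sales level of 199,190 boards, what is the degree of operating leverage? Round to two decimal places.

Total contribution margin = 199,190 × £126.64 = £25,225,421.60.
Operating income = contribution − fixed costs = £25,225,421.60 − £10,517,700 = £14,707,721.60.
Degree of operating leverage = £25,225,421.60 / £14,707,721.60 = 1.7151.

1.72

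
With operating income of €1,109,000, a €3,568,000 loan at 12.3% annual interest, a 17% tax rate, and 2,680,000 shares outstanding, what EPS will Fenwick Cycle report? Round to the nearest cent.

Interest = €438,864.00, so EBT = €1,109,000 − €438,864.00 = €670,136.00.
After tax at 17%: net income = €670,136.00 × 0.83 = €556,212.88.
EPS = €556,212.88 ÷ 2,680,000 = €0.21.

€0.21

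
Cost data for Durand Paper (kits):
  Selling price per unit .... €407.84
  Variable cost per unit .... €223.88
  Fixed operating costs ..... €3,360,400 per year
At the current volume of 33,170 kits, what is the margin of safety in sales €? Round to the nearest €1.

Unit CM = price − variable cost = €407.84 − €223.88 = €183.96. Break-even units = €3,360,400 ÷ €183.96 = 18,267.01; break-even revenue = 18,267.01 × €407.84 = €7,450,019.22.
Actual sales revenue = 33,170 × €407.84 = €13,528,052.80.
Margin of safety = €13,528,052.80 − €7,450,019.22 = €6,078,034.

€6,078,034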